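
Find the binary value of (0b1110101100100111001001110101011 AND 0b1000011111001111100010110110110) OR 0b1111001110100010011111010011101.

0b1110101100100111001001110101011 AND 0b1000011111001111100010110110110 = 0b1000001100000111000000110100010.
Then OR with 0b1111001110100010011111010011101.

0b1111001110100111011111110111111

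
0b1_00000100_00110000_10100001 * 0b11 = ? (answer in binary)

0b11000011001001000111100011

Multiply each base-2 digit by 3, carrying:
  1×3 = 3 → write 1 carry 1
  0×3+1 = 1 → write 1
  0×3 = 0 → write 0
  0×3 = 0 → write 0
  0×3 = 0 → write 0
  1×3 = 3 → write 1 carry 1
  0×3+1 = 1 → write 1
  1×3 = 3 → write 1 carry 1
  0×3+1 = 1 → write 1
  0×3 = 0 → write 0
  0×3 = 0 → write 0
  0×3 = 0 → write 0
  1×3 = 3 → write 1 carry 1
  1×3+1 = 4 → write 0 carry 2
  0×3+2 = 2 → write 0 carry 1
  0×3+1 = 1 → write 1
  0×3 = 0 → write 0
  0×3 = 0 → write 0
  1×3 = 3 → write 1 carry 1
  0×3+1 = 1 → write 1
  0×3 = 0 → write 0
  0×3 = 0 → write 0
  0×3 = 0 → write 0
  0×3 = 0 → write 0
  1×3 = 3 → write 1 carry 1
  remaining carry: 1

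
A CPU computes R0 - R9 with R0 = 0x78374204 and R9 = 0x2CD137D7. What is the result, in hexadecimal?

0x4B660A2D

Subtract column by column in base 16:
  4-7 → D (borrow)
  0-D-1 → 2 (borrow)
  2-7-1 → A (borrow)
  4-3-1 → 0
  7-1 → 6
  3-D → 6 (borrow)
  8-C-1 → B (borrow)
  7-2-1 → 4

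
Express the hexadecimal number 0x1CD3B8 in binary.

0b111001101001110111000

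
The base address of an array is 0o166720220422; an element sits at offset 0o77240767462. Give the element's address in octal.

0o266161210104

Add column by column in base 8, right to left:
  2+2 = 4
  2+6 = 0 carry 1
  4+4+1 = 1 carry 1
  0+7+1 = 0 carry 1
  2+6+1 = 1 carry 1
  2+7+1 = 2 carry 1
  0+0+1 = 1
  2+4 = 6
  7+2 = 1 carry 1
  6+7+1 = 6 carry 1
  6+7+1 = 6 carry 1
  1+0+1 = 2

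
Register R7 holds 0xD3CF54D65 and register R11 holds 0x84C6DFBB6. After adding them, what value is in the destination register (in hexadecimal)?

Add column by column in base 16, right to left:
  5+6 = B
  6+B = 1 carry 1
  D+B+1 = 9 carry 1
  4+F+1 = 4 carry 1
  5+D+1 = 3 carry 1
  F+6+1 = 6 carry 1
  C+C+1 = 9 carry 1
  3+4+1 = 8
  D+8 = 5 carry 1
  final carry 1

0x158963491B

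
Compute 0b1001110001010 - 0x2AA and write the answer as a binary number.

0b1000011100000

0x2AA = 0b1010101010 in binary.
Subtract column by column in base 2:
  0-0 → 0
  1-1 → 0
  0-0 → 0
  1-1 → 0
  0-0 → 0
  0-1 → 1 (borrow)
  0-0-1 → 1 (borrow)
  1-1-1 → 1 (borrow)
  1-0-1 → 0
  1-1 → 0
  0-0 → 0
  0-0 → 0
  1-0 → 1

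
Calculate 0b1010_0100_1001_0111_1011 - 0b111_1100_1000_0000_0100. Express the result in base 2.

Subtract column by column in base 2:
  1-0 → 1
  1-0 → 1
  0-1 → 1 (borrow)
  1-0-1 → 0
  1-0 → 1
  1-0 → 1
  1-0 → 1
  0-0 → 0
  1-0 → 1
  0-0 → 0
  0-0 → 0
  1-1 → 0
  0-0 → 0
  0-0 → 0
  1-1 → 0
  0-1 → 1 (borrow)
  0-1-1 → 0 (borrow)
  1-1-1 → 1 (borrow)
  0-1-1 → 0 (borrow)
  1-0-1 → 0

0b101000000101110111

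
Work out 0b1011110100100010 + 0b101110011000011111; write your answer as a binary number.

Add column by column in base 2, right to left:
  0+1 = 1
  1+1 = 0 carry 1
  0+1+1 = 0 carry 1
  0+1+1 = 0 carry 1
  0+1+1 = 0 carry 1
  1+0+1 = 0 carry 1
  0+0+1 = 1
  0+0 = 0
  1+0 = 1
  0+1 = 1
  1+1 = 0 carry 1
  1+0+1 = 0 carry 1
  1+0+1 = 0 carry 1
  1+1+1 = 1 carry 1
  0+1+1 = 0 carry 1
  1+1+1 = 1 carry 1
  0+0+1 = 1
  0+1 = 1

0b111010001101000001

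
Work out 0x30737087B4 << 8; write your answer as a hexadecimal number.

0x30737087B400

Shifting left by 8 bits = 2 hex digits: append 2 zeros.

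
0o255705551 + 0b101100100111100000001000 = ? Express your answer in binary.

0b11011010100000001101110001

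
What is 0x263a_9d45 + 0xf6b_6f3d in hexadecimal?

0x35a60c82

Add column by column in base 16, right to left:
  5+d = 2 carry 1
  4+3+1 = 8
  d+f = c carry 1
  9+6+1 = 0 carry 1
  a+b+1 = 6 carry 1
  3+6+1 = a
  6+f = 5 carry 1
  2+0+1 = 3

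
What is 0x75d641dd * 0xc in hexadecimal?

0x5860b165c

Multiply each base-16 digit by 12, carrying:
  d×12 = 156 → write c carry 9
  d×12+9 = 165 → write 5 carry 10
  1×12+10 = 22 → write 6 carry 1
  4×12+1 = 49 → write 1 carry 3
  6×12+3 = 75 → write b carry 4
  d×12+4 = 160 → write 0 carry 10
  5×12+10 = 70 → write 6 carry 4
  7×12+4 = 88 → write 8 carry 5
  remaining carry: 5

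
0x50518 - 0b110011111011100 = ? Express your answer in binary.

0x50518 = 0b1010000010100011000 in binary.
Subtract column by column in base 2:
  0-0 → 0
  0-0 → 0
  0-1 → 1 (borrow)
  1-1-1 → 1 (borrow)
  1-1-1 → 1 (borrow)
  0-0-1 → 1 (borrow)
  0-1-1 → 0 (borrow)
  0-1-1 → 0 (borrow)
  1-1-1 → 1 (borrow)
  0-1-1 → 0 (borrow)
  1-1-1 → 1 (borrow)
  0-0-1 → 1 (borrow)
  0-0-1 → 1 (borrow)
  0-1-1 → 0 (borrow)
  0-1-1 → 0 (borrow)
  0-0-1 → 1 (borrow)
  1-0-1 → 0
  0-0 → 0
  1-0 → 1

0b1001001110100111100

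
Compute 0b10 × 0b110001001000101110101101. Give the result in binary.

0b1100010010001011101011010

Multiply each base-2 digit by 2, carrying:
  1×2 = 2 → write 0 carry 1
  0×2+1 = 1 → write 1
  1×2 = 2 → write 0 carry 1
  1×2+1 = 3 → write 1 carry 1
  0×2+1 = 1 → write 1
  1×2 = 2 → write 0 carry 1
  0×2+1 = 1 → write 1
  1×2 = 2 → write 0 carry 1
  1×2+1 = 3 → write 1 carry 1
  1×2+1 = 3 → write 1 carry 1
  0×2+1 = 1 → write 1
  1×2 = 2 → write 0 carry 1
  0×2+1 = 1 → write 1
  0×2 = 0 → write 0
  0×2 = 0 → write 0
  1×2 = 2 → write 0 carry 1
  0×2+1 = 1 → write 1
  0×2 = 0 → write 0
  1×2 = 2 → write 0 carry 1
  0×2+1 = 1 → write 1
  0×2 = 0 → write 0
  0×2 = 0 → write 0
  1×2 = 2 → write 0 carry 1
  1×2+1 = 3 → write 1 carry 1
  remaining carry: 1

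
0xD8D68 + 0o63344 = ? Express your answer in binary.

0xD8D68 = 0b11011000110101101000 in binary.
0o63344 = 0b110011011100100 in binary.
Add column by column in base 2, right to left:
  0+0 = 0
  0+0 = 0
  0+1 = 1
  1+0 = 1
  0+0 = 0
  1+1 = 0 carry 1
  1+1+1 = 1 carry 1
  0+1+1 = 0 carry 1
  1+0+1 = 0 carry 1
  0+1+1 = 0 carry 1
  1+1+1 = 1 carry 1
  1+0+1 = 0 carry 1
  0+0+1 = 1
  0+1 = 1
  0+1 = 1
  1+0 = 1
  1+0 = 1
  0+0 = 0
  1+0 = 1
  1+0 = 1

0b11011111010001001100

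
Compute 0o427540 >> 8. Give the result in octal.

0o1057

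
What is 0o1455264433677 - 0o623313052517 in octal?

0o631751361160

Subtract column by column in base 8:
  7-7 → 0
  7-1 → 6
  6-5 → 1
  3-2 → 1
  3-5 → 6 (borrow)
  4-0-1 → 3
  4-3 → 1
  6-1 → 5
  2-3 → 7 (borrow)
  5-3-1 → 1
  5-2 → 3
  4-6 → 6 (borrow)
  1-0-1 → 0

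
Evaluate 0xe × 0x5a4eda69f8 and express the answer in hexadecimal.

Multiply each base-16 digit by 14, carrying:
  8×14 = 112 → write 0 carry 7
  f×14+7 = 217 → write 9 carry 13
  9×14+13 = 139 → write b carry 8
  6×14+8 = 92 → write c carry 5
  a×14+5 = 145 → write 1 carry 9
  d×14+9 = 191 → write f carry 11
  e×14+11 = 207 → write f carry 12
  4×14+12 = 68 → write 4 carry 4
  a×14+4 = 144 → write 0 carry 9
  5×14+9 = 79 → write f carry 4
  remaining carry: 4

0x4f04ff1cb90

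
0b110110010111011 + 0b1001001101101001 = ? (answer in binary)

0b10000000000100100

Add column by column in base 2, right to left:
  1+1 = 0 carry 1
  1+0+1 = 0 carry 1
  0+0+1 = 1
  1+1 = 0 carry 1
  1+0+1 = 0 carry 1
  1+1+1 = 1 carry 1
  0+1+1 = 0 carry 1
  1+0+1 = 0 carry 1
  0+1+1 = 0 carry 1
  0+1+1 = 0 carry 1
  1+0+1 = 0 carry 1
  1+0+1 = 0 carry 1
  0+1+1 = 0 carry 1
  1+0+1 = 0 carry 1
  1+0+1 = 0 carry 1
  0+1+1 = 0 carry 1
  final carry 1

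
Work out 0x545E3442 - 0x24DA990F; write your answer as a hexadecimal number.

0x2F839B33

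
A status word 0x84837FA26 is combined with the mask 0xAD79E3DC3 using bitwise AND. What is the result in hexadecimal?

AND each hex digit independently (no carries):
  8&A=8, 4&D=4, 8&7=0, 3&9=1, 7&E=6, F&3=3, A&D=8, 2&C=0, 6&3=2

0x840163802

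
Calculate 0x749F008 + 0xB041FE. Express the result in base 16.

Add column by column in base 16, right to left:
  8+E = 6 carry 1
  0+F+1 = 0 carry 1
  0+1+1 = 2
  F+4 = 3 carry 1
  9+0+1 = A
  4+B = F
  7+0 = 7

0x7FA3206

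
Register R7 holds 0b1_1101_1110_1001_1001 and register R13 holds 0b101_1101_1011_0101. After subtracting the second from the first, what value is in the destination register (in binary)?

0b11000000011100100

Subtract column by column in base 2:
  1-1 → 0
  0-0 → 0
  0-1 → 1 (borrow)
  1-0-1 → 0
  1-1 → 0
  0-1 → 1 (borrow)
  0-0-1 → 1 (borrow)
  1-1-1 → 1 (borrow)
  0-1-1 → 0 (borrow)
  1-0-1 → 0
  1-1 → 0
  1-1 → 0
  1-1 → 0
  0-0 → 0
  1-1 → 0
  1-0 → 1
  1-0 → 1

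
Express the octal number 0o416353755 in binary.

0b100001110011101011111101101

Each octal digit is 3 bits: 4=100 1=001 6=110 3=011 5=101 3=011 7=111 5=101 5=101.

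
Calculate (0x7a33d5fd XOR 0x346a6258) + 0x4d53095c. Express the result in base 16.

First 0x7a33d5fd XOR 0x346a6258 = 0x4e59b7a5.
Add column by column in base 16, right to left:
  5+c = 1 carry 1
  a+5+1 = 0 carry 1
  7+9+1 = 1 carry 1
  b+0+1 = c
  9+3 = c
  5+5 = a
  e+d = b carry 1
  4+4+1 = 9

0x9bacc101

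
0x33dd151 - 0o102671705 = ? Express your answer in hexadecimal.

0o102671705 = 0x10b73c5 in hexadecimal.
Subtract column by column in base 16:
  1-5 → c (borrow)
  5-c-1 → 8 (borrow)
  1-3-1 → d (borrow)
  d-7-1 → 5
  d-b → 2
  3-0 → 3
  3-1 → 2

0x2325d8c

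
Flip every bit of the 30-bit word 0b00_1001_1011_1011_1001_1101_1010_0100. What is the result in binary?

0b110110010001000110001001011011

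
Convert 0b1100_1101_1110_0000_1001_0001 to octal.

Group the bits in threes: 110 011 011 110 000 010 010 001 → 63360221.

0o63360221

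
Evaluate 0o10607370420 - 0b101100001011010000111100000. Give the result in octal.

0b101100001011010000111100000 = 0o541320740 in octal.
Subtract column by column in base 8:
  0-0 → 0
  2-4 → 6 (borrow)
  4-7-1 → 4 (borrow)
  0-0-1 → 7 (borrow)
  7-2-1 → 4
  3-3 → 0
  7-1 → 6
  0-4 → 4 (borrow)
  6-5-1 → 0
  0-0 → 0
  1-0 → 1

0o10046047460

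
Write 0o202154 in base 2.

0b10000010001101100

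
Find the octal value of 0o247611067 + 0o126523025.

0o376334114

Add column by column in base 8, right to left:
  7+5 = 4 carry 1
  6+2+1 = 1 carry 1
  0+0+1 = 1
  1+3 = 4
  1+2 = 3
  6+5 = 3 carry 1
  7+6+1 = 6 carry 1
  4+2+1 = 7
  2+1 = 3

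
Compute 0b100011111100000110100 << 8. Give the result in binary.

0b10001111110000011010000000000

Left shift by 8: append 8 zero bits.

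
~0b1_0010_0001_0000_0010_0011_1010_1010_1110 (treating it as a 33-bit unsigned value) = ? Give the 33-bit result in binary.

0b011011110111111011100010101010001

Invert each bit: 100100001000000100011101010101110 → 011011110111111011100010101010001.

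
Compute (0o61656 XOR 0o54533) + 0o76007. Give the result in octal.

0o133374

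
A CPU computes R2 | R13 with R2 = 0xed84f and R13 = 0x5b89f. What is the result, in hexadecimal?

0xff8df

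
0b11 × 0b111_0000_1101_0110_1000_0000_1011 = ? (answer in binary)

0b10101001010000011100000100001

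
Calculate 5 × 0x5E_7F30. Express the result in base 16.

0x1D87BF0

Multiply each base-16 digit by 5, carrying:
  0×5 = 0 → write 0
  3×5 = 15 → write F
  F×5 = 75 → write B carry 4
  7×5+4 = 39 → write 7 carry 2
  E×5+2 = 72 → write 8 carry 4
  5×5+4 = 29 → write D carry 1
  remaining carry: 1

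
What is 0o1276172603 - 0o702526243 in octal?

0o373444340

Subtract column by column in base 8:
  3-3 → 0
  0-4 → 4 (borrow)
  6-2-1 → 3
  2-6 → 4 (borrow)
  7-2-1 → 4
  1-5 → 4 (borrow)
  6-2-1 → 3
  7-0 → 7
  2-7 → 3 (borrow)
  1-0-1 → 0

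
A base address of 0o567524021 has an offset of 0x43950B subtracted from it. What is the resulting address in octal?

0o546611406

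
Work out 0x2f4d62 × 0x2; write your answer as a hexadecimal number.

0x5e9ac4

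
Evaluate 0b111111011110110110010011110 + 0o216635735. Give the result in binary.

0b1010001010101010100001111011

0o216635735 = 0b10001110110011101111011101 in binary.
Add column by column in base 2, right to left:
  0+1 = 1
  1+0 = 1
  1+1 = 0 carry 1
  1+1+1 = 1 carry 1
  1+1+1 = 1 carry 1
  0+0+1 = 1
  0+1 = 1
  1+1 = 0 carry 1
  0+1+1 = 0 carry 1
  0+1+1 = 0 carry 1
  1+0+1 = 0 carry 1
  1+1+1 = 1 carry 1
  0+1+1 = 0 carry 1
  1+1+1 = 1 carry 1
  1+0+1 = 0 carry 1
  0+0+1 = 1
  1+1 = 0 carry 1
  1+1+1 = 1 carry 1
  1+0+1 = 0 carry 1
  1+1+1 = 1 carry 1
  0+1+1 = 0 carry 1
  1+1+1 = 1 carry 1
  1+0+1 = 0 carry 1
  1+0+1 = 0 carry 1
  1+0+1 = 0 carry 1
  1+1+1 = 1 carry 1
  1+0+1 = 0 carry 1
  final carry 1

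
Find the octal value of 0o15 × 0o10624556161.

0o162215230675

Multiply each base-8 digit by 13, carrying:
  1×13 = 13 → write 5 carry 1
  6×13+1 = 79 → write 7 carry 9
  1×13+9 = 22 → write 6 carry 2
  6×13+2 = 80 → write 0 carry 10
  5×13+10 = 75 → write 3 carry 9
  5×13+9 = 74 → write 2 carry 9
  4×13+9 = 61 → write 5 carry 7
  2×13+7 = 33 → write 1 carry 4
  6×13+4 = 82 → write 2 carry 10
  0×13+10 = 10 → write 2 carry 1
  1×13+1 = 14 → write 6 carry 1
  remaining carry: 1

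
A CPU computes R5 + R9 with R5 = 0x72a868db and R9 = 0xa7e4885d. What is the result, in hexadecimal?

Add column by column in base 16, right to left:
  b+d = 8 carry 1
  d+5+1 = 3 carry 1
  8+8+1 = 1 carry 1
  6+8+1 = f
  8+4 = c
  a+e = 8 carry 1
  2+7+1 = a
  7+a = 1 carry 1
  final carry 1

0x11a8cf138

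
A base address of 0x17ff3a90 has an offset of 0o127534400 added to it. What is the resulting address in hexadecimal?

0o127534400 = 0x15eb900 in hexadecimal.
Add column by column in base 16, right to left:
  0+0 = 0
  9+0 = 9
  a+9 = 3 carry 1
  3+b+1 = f
  f+e = d carry 1
  f+5+1 = 5 carry 1
  7+1+1 = 9
  1+0 = 1

0x195df390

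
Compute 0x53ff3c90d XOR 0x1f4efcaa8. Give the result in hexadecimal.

0x4cb1c03a5

XOR each hex digit independently (no carries):
  5^1=4, 3^f=c, f^4=b, f^e=1, 3^f=c, c^c=0, 9^a=3, 0^a=a, d^8=5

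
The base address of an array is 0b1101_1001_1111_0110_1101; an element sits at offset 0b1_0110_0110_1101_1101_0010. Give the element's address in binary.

Add column by column in base 2, right to left:
  1+0 = 1
  0+1 = 1
  1+0 = 1
  1+0 = 1
  0+1 = 1
  1+0 = 1
  1+1 = 0 carry 1
  0+1+1 = 0 carry 1
  1+1+1 = 1 carry 1
  1+0+1 = 0 carry 1
  1+1+1 = 1 carry 1
  1+1+1 = 1 carry 1
  1+0+1 = 0 carry 1
  0+1+1 = 0 carry 1
  0+1+1 = 0 carry 1
  1+0+1 = 0 carry 1
  1+0+1 = 0 carry 1
  0+1+1 = 0 carry 1
  1+1+1 = 1 carry 1
  1+0+1 = 0 carry 1
  0+1+1 = 0 carry 1
  final carry 1

0b1001000000110100111111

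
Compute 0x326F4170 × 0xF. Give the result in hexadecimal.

0x2F484D590

Multiply each base-16 digit by 15, carrying:
  0×15 = 0 → write 0
  7×15 = 105 → write 9 carry 6
  1×15+6 = 21 → write 5 carry 1
  4×15+1 = 61 → write D carry 3
  F×15+3 = 228 → write 4 carry 14
  6×15+14 = 104 → write 8 carry 6
  2×15+6 = 36 → write 4 carry 2
  3×15+2 = 47 → write F carry 2
  remaining carry: 2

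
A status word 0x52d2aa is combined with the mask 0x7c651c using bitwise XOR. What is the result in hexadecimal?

0x2eb7b6

XOR each hex digit independently (no carries):
  5^7=2, 2^c=e, d^6=b, 2^5=7, a^1=b, a^c=6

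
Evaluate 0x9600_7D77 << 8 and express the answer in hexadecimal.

0x96007D7700

Shifting left by 8 bits = 2 hex digits: append 2 zeros.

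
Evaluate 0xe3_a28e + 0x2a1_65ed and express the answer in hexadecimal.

0x385087b

Add column by column in base 16, right to left:
  e+d = b carry 1
  8+e+1 = 7 carry 1
  2+5+1 = 8
  a+6 = 0 carry 1
  3+1+1 = 5
  e+a = 8 carry 1
  0+2+1 = 3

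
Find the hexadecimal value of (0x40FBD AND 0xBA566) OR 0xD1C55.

0x40FBD AND 0xBA566 = 0x00524.
Then OR with 0xD1C55.

0xD1D75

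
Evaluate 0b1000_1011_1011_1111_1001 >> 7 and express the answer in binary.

0b1000101110111

Right shift by 7: drop the 7 least-significant bits.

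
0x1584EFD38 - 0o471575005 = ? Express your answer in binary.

0b101010011011010000000001100110011

0x1584EFD38 = 0b101011000010011101111110100111000 in binary.
0o471575005 = 0b100111001101111101000000101 in binary.
Subtract column by column in base 2:
  0-1 → 1 (borrow)
  0-0-1 → 1 (borrow)
  0-1-1 → 0 (borrow)
  1-0-1 → 0
  1-0 → 1
  1-0 → 1
  0-0 → 0
  0-0 → 0
  1-0 → 1
  0-1 → 1 (borrow)
  1-0-1 → 0
  1-1 → 0
  1-1 → 0
  1-1 → 0
  1-1 → 0
  1-1 → 0
  0-0 → 0
  1-1 → 0
  1-1 → 0
  1-0 → 1
  0-0 → 0
  0-1 → 1 (borrow)
  1-1-1 → 1 (borrow)
  0-1-1 → 0 (borrow)
  0-0-1 → 1 (borrow)
  0-0-1 → 1 (borrow)
  0-1-1 → 0 (borrow)
  1-0-1 → 0
  1-0 → 1
  0-0 → 0
  1-0 → 1
  0-0 → 0
  1-0 → 1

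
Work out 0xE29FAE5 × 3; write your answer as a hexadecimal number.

Multiply each base-16 digit by 3, carrying:
  5×3 = 15 → write F
  E×3 = 42 → write A carry 2
  A×3+2 = 32 → write 0 carry 2
  F×3+2 = 47 → write F carry 2
  9×3+2 = 29 → write D carry 1
  2×3+1 = 7 → write 7
  E×3 = 42 → write A carry 2
  remaining carry: 2

0x2A7DF0AF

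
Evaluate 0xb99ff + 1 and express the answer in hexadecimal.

0xb9a00

The trailing 2 digits are F (max in base 16), so adding 1 cascades: they roll to 0 and the next digit up increments.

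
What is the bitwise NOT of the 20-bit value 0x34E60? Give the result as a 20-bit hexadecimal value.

0xCB19F

Each hex digit d becomes F−d:
  3→C, 4→B, E→1, 6→9, 0→F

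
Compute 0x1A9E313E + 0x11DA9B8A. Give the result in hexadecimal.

0x2C78CCC8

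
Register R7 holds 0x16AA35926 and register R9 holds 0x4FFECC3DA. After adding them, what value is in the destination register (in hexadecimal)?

0x66A901D00

Add column by column in base 16, right to left:
  6+A = 0 carry 1
  2+D+1 = 0 carry 1
  9+3+1 = D
  5+C = 1 carry 1
  3+C+1 = 0 carry 1
  A+E+1 = 9 carry 1
  A+F+1 = A carry 1
  6+F+1 = 6 carry 1
  1+4+1 = 6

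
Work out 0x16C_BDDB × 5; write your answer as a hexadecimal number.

Multiply each base-16 digit by 5, carrying:
  B×5 = 55 → write 7 carry 3
  D×5+3 = 68 → write 4 carry 4
  D×5+4 = 69 → write 5 carry 4
  B×5+4 = 59 → write B carry 3
  C×5+3 = 63 → write F carry 3
  6×5+3 = 33 → write 1 carry 2
  1×5+2 = 7 → write 7

0x71FB547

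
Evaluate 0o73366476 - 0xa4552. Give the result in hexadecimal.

0xe3a7ec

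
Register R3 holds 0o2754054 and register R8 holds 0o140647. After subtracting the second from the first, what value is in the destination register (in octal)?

Subtract column by column in base 8:
  4-7 → 5 (borrow)
  5-4-1 → 0
  0-6 → 2 (borrow)
  4-0-1 → 3
  5-4 → 1
  7-1 → 6
  2-0 → 2

0o2613205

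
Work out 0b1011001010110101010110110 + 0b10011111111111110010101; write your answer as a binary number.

0b1101101010110101001001011

Add column by column in base 2, right to left:
  0+1 = 1
  1+0 = 1
  1+1 = 0 carry 1
  0+0+1 = 1
  1+1 = 0 carry 1
  1+0+1 = 0 carry 1
  0+0+1 = 1
  1+1 = 0 carry 1
  0+1+1 = 0 carry 1
  1+1+1 = 1 carry 1
  0+1+1 = 0 carry 1
  1+1+1 = 1 carry 1
  0+1+1 = 0 carry 1
  1+1+1 = 1 carry 1
  1+1+1 = 1 carry 1
  0+1+1 = 0 carry 1
  1+1+1 = 1 carry 1
  0+1+1 = 0 carry 1
  1+1+1 = 1 carry 1
  0+1+1 = 0 carry 1
  0+0+1 = 1
  1+0 = 1
  1+1 = 0 carry 1
  0+0+1 = 1
  1+0 = 1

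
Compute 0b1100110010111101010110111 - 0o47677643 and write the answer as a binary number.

0o47677643 = 0b100111110111111110100011 in binary.
Subtract column by column in base 2:
  1-1 → 0
  1-1 → 0
  1-0 → 1
  0-0 → 0
  1-0 → 1
  1-1 → 0
  0-0 → 0
  1-1 → 0
  0-1 → 1 (borrow)
  1-1-1 → 1 (borrow)
  0-1-1 → 0 (borrow)
  1-1-1 → 1 (borrow)
  1-1-1 → 1 (borrow)
  1-1-1 → 1 (borrow)
  1-1-1 → 1 (borrow)
  0-0-1 → 1 (borrow)
  1-1-1 → 1 (borrow)
  0-1-1 → 0 (borrow)
  0-1-1 → 0 (borrow)
  1-1-1 → 1 (borrow)
  1-1-1 → 1 (borrow)
  0-0-1 → 1 (borrow)
  0-0-1 → 1 (borrow)
  1-1-1 → 1 (borrow)
  1-0-1 → 0

0b111110011111101100010100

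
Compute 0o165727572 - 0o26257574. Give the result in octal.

0o137447776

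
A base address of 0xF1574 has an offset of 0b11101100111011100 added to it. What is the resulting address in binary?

0b100001110111101010000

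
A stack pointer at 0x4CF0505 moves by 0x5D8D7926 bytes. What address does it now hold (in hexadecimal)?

0x625C7E2B

Add column by column in base 16, right to left:
  5+6 = B
  0+2 = 2
  5+9 = E
  0+7 = 7
  F+D = C carry 1
  C+8+1 = 5 carry 1
  4+D+1 = 2 carry 1
  0+5+1 = 6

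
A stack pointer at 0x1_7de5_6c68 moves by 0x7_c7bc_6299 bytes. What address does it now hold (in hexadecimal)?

Add column by column in base 16, right to left:
  8+9 = 1 carry 1
  6+9+1 = 0 carry 1
  c+2+1 = f
  6+6 = c
  5+c = 1 carry 1
  e+b+1 = a carry 1
  d+7+1 = 5 carry 1
  7+c+1 = 4 carry 1
  1+7+1 = 9

0x945a1cf01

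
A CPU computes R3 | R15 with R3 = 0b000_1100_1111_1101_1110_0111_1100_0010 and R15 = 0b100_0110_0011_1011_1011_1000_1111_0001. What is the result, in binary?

0b1001110111111111111111111110011

OR bit by bit (1 where either bit is 1):
  0001100111111011110011111000010
| 1000110001110111011100011110001
= 1001110111111111111111111110011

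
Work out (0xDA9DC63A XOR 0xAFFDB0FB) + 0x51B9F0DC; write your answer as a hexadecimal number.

0xC71A679D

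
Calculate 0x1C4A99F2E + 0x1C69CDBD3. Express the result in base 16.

Add column by column in base 16, right to left:
  E+3 = 1 carry 1
  2+D+1 = 0 carry 1
  F+B+1 = B carry 1
  9+D+1 = 7 carry 1
  9+C+1 = 6 carry 1
  A+9+1 = 4 carry 1
  4+6+1 = B
  C+C = 8 carry 1
  1+1+1 = 3

0x38B467B01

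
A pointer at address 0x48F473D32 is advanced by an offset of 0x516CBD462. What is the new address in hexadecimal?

0x9A6131194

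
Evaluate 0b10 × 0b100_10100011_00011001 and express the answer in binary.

0b10010100011000110010

Multiply each base-2 digit by 2, carrying:
  1×2 = 2 → write 0 carry 1
  0×2+1 = 1 → write 1
  0×2 = 0 → write 0
  1×2 = 2 → write 0 carry 1
  1×2+1 = 3 → write 1 carry 1
  0×2+1 = 1 → write 1
  0×2 = 0 → write 0
  0×2 = 0 → write 0
  1×2 = 2 → write 0 carry 1
  1×2+1 = 3 → write 1 carry 1
  0×2+1 = 1 → write 1
  0×2 = 0 → write 0
  0×2 = 0 → write 0
  1×2 = 2 → write 0 carry 1
  0×2+1 = 1 → write 1
  1×2 = 2 → write 0 carry 1
  0×2+1 = 1 → write 1
  0×2 = 0 → write 0
  1×2 = 2 → write 0 carry 1
  remaining carry: 1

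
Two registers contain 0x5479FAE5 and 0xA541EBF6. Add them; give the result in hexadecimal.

Add column by column in base 16, right to left:
  5+6 = B
  E+F = D carry 1
  A+B+1 = 6 carry 1
  F+E+1 = E carry 1
  9+1+1 = B
  7+4 = B
  4+5 = 9
  5+A = F

0xF9BBE6DB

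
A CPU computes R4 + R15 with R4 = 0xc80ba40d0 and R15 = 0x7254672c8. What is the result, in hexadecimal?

Add column by column in base 16, right to left:
  0+8 = 8
  d+c = 9 carry 1
  0+2+1 = 3
  4+7 = b
  a+6 = 0 carry 1
  b+4+1 = 0 carry 1
  0+5+1 = 6
  8+2 = a
  c+7 = 3 carry 1
  final carry 1

0x13a600b398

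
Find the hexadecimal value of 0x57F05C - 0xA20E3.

0x4DCF79

Subtract column by column in base 16:
  C-3 → 9
  5-E → 7 (borrow)
  0-0-1 → F (borrow)
  F-2-1 → C
  7-A → D (borrow)
  5-0-1 → 4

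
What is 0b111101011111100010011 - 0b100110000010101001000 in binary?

0b10111011100111001011

Subtract column by column in base 2:
  1-0 → 1
  1-0 → 1
  0-0 → 0
  0-1 → 1 (borrow)
  1-0-1 → 0
  0-0 → 0
  0-1 → 1 (borrow)
  0-0-1 → 1 (borrow)
  1-1-1 → 1 (borrow)
  1-0-1 → 0
  1-1 → 0
  1-0 → 1
  1-0 → 1
  1-0 → 1
  0-0 → 0
  1-0 → 1
  0-1 → 1 (borrow)
  1-1-1 → 1 (borrow)
  1-0-1 → 0
  1-0 → 1
  1-1 → 0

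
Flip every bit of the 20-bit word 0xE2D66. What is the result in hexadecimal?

Each hex digit d becomes F−d:
  E→1, 2→D, D→2, 6→9, 6→9

0x1D299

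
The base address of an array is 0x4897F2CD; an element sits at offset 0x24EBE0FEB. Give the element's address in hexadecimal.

Add column by column in base 16, right to left:
  D+B = 8 carry 1
  C+E+1 = B carry 1
  2+F+1 = 2 carry 1
  F+0+1 = 0 carry 1
  7+E+1 = 6 carry 1
  9+B+1 = 5 carry 1
  8+E+1 = 7 carry 1
  4+4+1 = 9
  0+2 = 2

0x2975602B8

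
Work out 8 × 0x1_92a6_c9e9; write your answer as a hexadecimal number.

0xc95364f48

Multiply each base-16 digit by 8, carrying:
  9×8 = 72 → write 8 carry 4
  e×8+4 = 116 → write 4 carry 7
  9×8+7 = 79 → write f carry 4
  c×8+4 = 100 → write 4 carry 6
  6×8+6 = 54 → write 6 carry 3
  a×8+3 = 83 → write 3 carry 5
  2×8+5 = 21 → write 5 carry 1
  9×8+1 = 73 → write 9 carry 4
  1×8+4 = 12 → write c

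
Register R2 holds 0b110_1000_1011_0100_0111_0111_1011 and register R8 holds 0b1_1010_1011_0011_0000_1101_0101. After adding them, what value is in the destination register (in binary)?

0b1000001101100111100001010000

Add column by column in base 2, right to left:
  1+1 = 0 carry 1
  1+0+1 = 0 carry 1
  0+1+1 = 0 carry 1
  1+0+1 = 0 carry 1
  1+1+1 = 1 carry 1
  1+0+1 = 0 carry 1
  1+1+1 = 1 carry 1
  0+1+1 = 0 carry 1
  1+0+1 = 0 carry 1
  1+0+1 = 0 carry 1
  1+0+1 = 0 carry 1
  0+0+1 = 1
  0+1 = 1
  0+1 = 1
  1+0 = 1
  0+0 = 0
  1+1 = 0 carry 1
  1+1+1 = 1 carry 1
  0+0+1 = 1
  1+1 = 0 carry 1
  0+0+1 = 1
  0+1 = 1
  0+0 = 0
  1+1 = 0 carry 1
  0+1+1 = 0 carry 1
  1+0+1 = 0 carry 1
  1+0+1 = 0 carry 1
  final carry 1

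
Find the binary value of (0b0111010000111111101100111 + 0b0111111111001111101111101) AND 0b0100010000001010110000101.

Add column by column in base 2, right to left:
  1+1 = 0 carry 1
  1+0+1 = 0 carry 1
  1+1+1 = 1 carry 1
  0+1+1 = 0 carry 1
  0+1+1 = 0 carry 1
  1+1+1 = 1 carry 1
  1+1+1 = 1 carry 1
  0+0+1 = 1
  1+1 = 0 carry 1
  1+1+1 = 1 carry 1
  1+1+1 = 1 carry 1
  1+1+1 = 1 carry 1
  1+1+1 = 1 carry 1
  1+0+1 = 0 carry 1
  1+0+1 = 0 carry 1
  0+1+1 = 0 carry 1
  0+1+1 = 0 carry 1
  0+1+1 = 0 carry 1
  0+1+1 = 0 carry 1
  1+1+1 = 1 carry 1
  0+1+1 = 0 carry 1
  1+1+1 = 1 carry 1
  1+1+1 = 1 carry 1
  1+1+1 = 1 carry 1
  final carry 1
Sum = 0b1111010000001111011100100; now AND with 0b0100010000001010110000101:
  1111010000001111011100100
& 0100010000001010110000101
= 0100010000001010010000100

0b100010000001010010000100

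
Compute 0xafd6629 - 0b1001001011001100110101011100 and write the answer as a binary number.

0b1110100001001100011001101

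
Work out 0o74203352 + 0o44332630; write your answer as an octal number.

0o140536202

Add column by column in base 8, right to left:
  2+0 = 2
  5+3 = 0 carry 1
  3+6+1 = 2 carry 1
  3+2+1 = 6
  0+3 = 3
  2+3 = 5
  4+4 = 0 carry 1
  7+4+1 = 4 carry 1
  final carry 1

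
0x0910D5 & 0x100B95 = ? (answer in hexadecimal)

AND each hex digit independently (no carries):
  0&1=0, 9&0=0, 1&0=0, 0&B=0, D&9=9, 5&5=5

0x000095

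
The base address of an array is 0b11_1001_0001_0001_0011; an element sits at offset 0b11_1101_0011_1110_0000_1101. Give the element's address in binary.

Add column by column in base 2, right to left:
  1+1 = 0 carry 1
  1+0+1 = 0 carry 1
  0+1+1 = 0 carry 1
  0+1+1 = 0 carry 1
  1+0+1 = 0 carry 1
  0+0+1 = 1
  0+0 = 0
  0+0 = 0
  1+0 = 1
  0+1 = 1
  0+1 = 1
  0+1 = 1
  1+1 = 0 carry 1
  0+1+1 = 0 carry 1
  0+0+1 = 1
  1+0 = 1
  1+1 = 0 carry 1
  1+0+1 = 0 carry 1
  0+1+1 = 0 carry 1
  0+1+1 = 0 carry 1
  0+1+1 = 0 carry 1
  0+1+1 = 0 carry 1
  final carry 1

0b10000001100111100100000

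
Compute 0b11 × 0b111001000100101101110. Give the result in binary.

Multiply each base-2 digit by 3, carrying:
  0×3 = 0 → write 0
  1×3 = 3 → write 1 carry 1
  1×3+1 = 4 → write 0 carry 2
  1×3+2 = 5 → write 1 carry 2
  0×3+2 = 2 → write 0 carry 1
  1×3+1 = 4 → write 0 carry 2
  1×3+2 = 5 → write 1 carry 2
  0×3+2 = 2 → write 0 carry 1
  1×3+1 = 4 → write 0 carry 2
  0×3+2 = 2 → write 0 carry 1
  0×3+1 = 1 → write 1
  1×3 = 3 → write 1 carry 1
  0×3+1 = 1 → write 1
  0×3 = 0 → write 0
  0×3 = 0 → write 0
  1×3 = 3 → write 1 carry 1
  0×3+1 = 1 → write 1
  0×3 = 0 → write 0
  1×3 = 3 → write 1 carry 1
  1×3+1 = 4 → write 0 carry 2
  1×3+2 = 5 → write 1 carry 2
  remaining carry: 10

0b10101011001110001001010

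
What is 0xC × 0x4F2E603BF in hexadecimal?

0x3B62C82CF4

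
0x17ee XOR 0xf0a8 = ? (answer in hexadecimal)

XOR each hex digit independently (no carries):
  1^f=e, 7^0=7, e^a=4, e^8=6

0xe746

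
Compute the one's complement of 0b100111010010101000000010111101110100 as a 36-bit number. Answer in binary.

0b011000101101010111111101000010001011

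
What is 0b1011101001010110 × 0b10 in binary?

Multiply each base-2 digit by 2, carrying:
  0×2 = 0 → write 0
  1×2 = 2 → write 0 carry 1
  1×2+1 = 3 → write 1 carry 1
  0×2+1 = 1 → write 1
  1×2 = 2 → write 0 carry 1
  0×2+1 = 1 → write 1
  1×2 = 2 → write 0 carry 1
  0×2+1 = 1 → write 1
  0×2 = 0 → write 0
  1×2 = 2 → write 0 carry 1
  0×2+1 = 1 → write 1
  1×2 = 2 → write 0 carry 1
  1×2+1 = 3 → write 1 carry 1
  1×2+1 = 3 → write 1 carry 1
  0×2+1 = 1 → write 1
  1×2 = 2 → write 0 carry 1
  remaining carry: 1

0b10111010010101100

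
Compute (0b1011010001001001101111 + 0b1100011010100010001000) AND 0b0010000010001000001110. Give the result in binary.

Add column by column in base 2, right to left:
  1+0 = 1
  1+0 = 1
  1+0 = 1
  1+1 = 0 carry 1
  0+0+1 = 1
  1+0 = 1
  1+0 = 1
  0+1 = 1
  0+0 = 0
  1+0 = 1
  0+0 = 0
  0+1 = 1
  1+0 = 1
  0+1 = 1
  0+0 = 0
  0+1 = 1
  1+1 = 0 carry 1
  0+0+1 = 1
  1+0 = 1
  1+0 = 1
  0+1 = 1
  1+1 = 0 carry 1
  final carry 1
Sum = 0b10111101011101011110111; now AND with 0b0010000010001000001110:
  10111101011101011110111
& 00010000010001000001110
= 00010000010001000000110

0b10000010001000000110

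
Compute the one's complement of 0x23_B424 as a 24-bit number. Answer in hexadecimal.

Each hex digit d becomes F−d:
  2→D, 3→C, B→4, 4→B, 2→D, 4→B

0xDC4BDB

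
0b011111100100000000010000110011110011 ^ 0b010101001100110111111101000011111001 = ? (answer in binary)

0b001010101000110111101101110000001010

XOR bit by bit (1 where the bits differ):
  011111100100000000010000110011110011
^ 010101001100110111111101000011111001
= 001010101000110111101101110000001010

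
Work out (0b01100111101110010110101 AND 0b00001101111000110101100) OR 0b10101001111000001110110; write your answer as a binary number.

0b01100111101110010110101 AND 0b00001101111000110101100 = 0b00000101101000010100100.
Then OR with 0b10101001111000001110110.

0b10101101111000011110110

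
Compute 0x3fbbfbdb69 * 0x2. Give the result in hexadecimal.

Multiply each base-16 digit by 2, carrying:
  9×2 = 18 → write 2 carry 1
  6×2+1 = 13 → write d
  b×2 = 22 → write 6 carry 1
  d×2+1 = 27 → write b carry 1
  b×2+1 = 23 → write 7 carry 1
  f×2+1 = 31 → write f carry 1
  b×2+1 = 23 → write 7 carry 1
  b×2+1 = 23 → write 7 carry 1
  f×2+1 = 31 → write f carry 1
  3×2+1 = 7 → write 7

0x7f77f7b6d2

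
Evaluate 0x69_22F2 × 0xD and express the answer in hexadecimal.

Multiply each base-16 digit by 13, carrying:
  2×13 = 26 → write A carry 1
  F×13+1 = 196 → write 4 carry 12
  2×13+12 = 38 → write 6 carry 2
  2×13+2 = 28 → write C carry 1
  9×13+1 = 118 → write 6 carry 7
  6×13+7 = 85 → write 5 carry 5
  remaining carry: 5

0x556C64A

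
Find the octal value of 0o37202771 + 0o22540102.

0o61743073

Add column by column in base 8, right to left:
  1+2 = 3
  7+0 = 7
  7+1 = 0 carry 1
  2+0+1 = 3
  0+4 = 4
  2+5 = 7
  7+2 = 1 carry 1
  3+2+1 = 6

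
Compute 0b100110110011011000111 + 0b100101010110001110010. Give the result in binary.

0b1001100001001100111001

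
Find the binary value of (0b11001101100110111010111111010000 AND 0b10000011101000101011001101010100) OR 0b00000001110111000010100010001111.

0b11001101100110111010111111010000 AND 0b10000011101000101011001101010100 = 0b10000001100000101010001101010000.
Then OR with 0b00000001110111000010100010001111.

0b10000001110111101010101111011111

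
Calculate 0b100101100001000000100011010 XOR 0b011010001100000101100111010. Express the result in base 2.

0b111111101101000101000100000

XOR bit by bit (1 where the bits differ):
  100101100001000000100011010
^ 011010001100000101100111010
= 111111101101000101000100000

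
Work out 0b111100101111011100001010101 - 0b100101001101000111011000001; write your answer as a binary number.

0b10111100010010100110010100

Subtract column by column in base 2:
  1-1 → 0
  0-0 → 0
  1-0 → 1
  0-0 → 0
  1-0 → 1
  0-0 → 0
  1-1 → 0
  0-1 → 1 (borrow)
  0-0-1 → 1 (borrow)
  0-1-1 → 0 (borrow)
  0-1-1 → 0 (borrow)
  1-1-1 → 1 (borrow)
  1-0-1 → 0
  1-0 → 1
  0-0 → 0
  1-1 → 0
  1-0 → 1
  1-1 → 0
  1-1 → 0
  0-0 → 0
  1-0 → 1
  0-1 → 1 (borrow)
  0-0-1 → 1 (borrow)
  1-1-1 → 1 (borrow)
  1-0-1 → 0
  1-0 → 1
  1-1 → 0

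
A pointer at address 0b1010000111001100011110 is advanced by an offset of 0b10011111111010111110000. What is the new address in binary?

0b11110000110100100001110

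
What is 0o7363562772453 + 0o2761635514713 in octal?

Add column by column in base 8, right to left:
  3+3 = 6
  5+1 = 6
  4+7 = 3 carry 1
  2+4+1 = 7
  7+1 = 0 carry 1
  7+5+1 = 5 carry 1
  2+5+1 = 0 carry 1
  6+3+1 = 2 carry 1
  5+6+1 = 4 carry 1
  3+1+1 = 5
  6+6 = 4 carry 1
  3+7+1 = 3 carry 1
  7+2+1 = 2 carry 1
  final carry 1

0o12345420507366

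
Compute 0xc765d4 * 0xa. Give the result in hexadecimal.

0x7c9fa48

Multiply each base-16 digit by 10, carrying:
  4×10 = 40 → write 8 carry 2
  d×10+2 = 132 → write 4 carry 8
  5×10+8 = 58 → write a carry 3
  6×10+3 = 63 → write f carry 3
  7×10+3 = 73 → write 9 carry 4
  c×10+4 = 124 → write c carry 7
  remaining carry: 7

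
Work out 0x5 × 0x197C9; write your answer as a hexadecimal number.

0x7F6ED

Multiply each base-16 digit by 5, carrying:
  9×5 = 45 → write D carry 2
  C×5+2 = 62 → write E carry 3
  7×5+3 = 38 → write 6 carry 2
  9×5+2 = 47 → write F carry 2
  1×5+2 = 7 → write 7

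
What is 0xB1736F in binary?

0b101100010111001101101111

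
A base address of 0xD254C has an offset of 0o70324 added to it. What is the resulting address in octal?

0xD254C = 0o3222514 in octal.
Add column by column in base 8, right to left:
  4+4 = 0 carry 1
  1+2+1 = 4
  5+3 = 0 carry 1
  2+0+1 = 3
  2+7 = 1 carry 1
  2+0+1 = 3
  3+0 = 3

0o3313040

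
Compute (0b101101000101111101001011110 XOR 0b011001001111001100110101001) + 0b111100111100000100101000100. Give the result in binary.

0b1110001000110110110100111011

First 0b101101000101111101001011110 XOR 0b011001001111001100110101001 = 0b110100001010110001111110111.
Add column by column in base 2, right to left:
  1+0 = 1
  1+0 = 1
  1+1 = 0 carry 1
  0+0+1 = 1
  1+0 = 1
  1+0 = 1
  1+1 = 0 carry 1
  1+0+1 = 0 carry 1
  1+1+1 = 1 carry 1
  1+0+1 = 0 carry 1
  0+0+1 = 1
  0+1 = 1
  0+0 = 0
  1+0 = 1
  1+0 = 1
  0+0 = 0
  1+0 = 1
  0+1 = 1
  1+1 = 0 carry 1
  0+1+1 = 0 carry 1
  0+1+1 = 0 carry 1
  0+0+1 = 1
  0+0 = 0
  1+1 = 0 carry 1
  0+1+1 = 0 carry 1
  1+1+1 = 1 carry 1
  1+1+1 = 1 carry 1
  final carry 1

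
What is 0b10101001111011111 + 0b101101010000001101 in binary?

0b1000010011111101100

Add column by column in base 2, right to left:
  1+1 = 0 carry 1
  1+0+1 = 0 carry 1
  1+1+1 = 1 carry 1
  1+1+1 = 1 carry 1
  1+0+1 = 0 carry 1
  0+0+1 = 1
  1+0 = 1
  1+0 = 1
  1+0 = 1
  1+0 = 1
  0+1 = 1
  0+0 = 0
  1+1 = 0 carry 1
  0+0+1 = 1
  1+1 = 0 carry 1
  0+1+1 = 0 carry 1
  1+0+1 = 0 carry 1
  0+1+1 = 0 carry 1
  final carry 1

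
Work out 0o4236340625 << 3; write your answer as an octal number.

0o42363406250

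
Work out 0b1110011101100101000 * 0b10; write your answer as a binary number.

0b11100111011001010000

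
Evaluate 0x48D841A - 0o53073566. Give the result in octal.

0x48D841A = 0o443302032 in octal.
Subtract column by column in base 8:
  2-6 → 4 (borrow)
  3-6-1 → 4 (borrow)
  0-5-1 → 2 (borrow)
  2-3-1 → 6 (borrow)
  0-7-1 → 0 (borrow)
  3-0-1 → 2
  3-3 → 0
  4-5 → 7 (borrow)
  4-0-1 → 3

0o370206244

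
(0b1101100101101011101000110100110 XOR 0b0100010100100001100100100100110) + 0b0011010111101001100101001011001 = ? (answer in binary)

0b1101001000110011110001011011001

First 0b1101100101101011101000110100110 XOR 0b0100010100100001100100100100110 = 0b1001110001001010001100010000000.
Add column by column in base 2, right to left:
  0+1 = 1
  0+0 = 0
  0+0 = 0
  0+1 = 1
  0+1 = 1
  0+0 = 0
  0+1 = 1
  1+0 = 1
  0+0 = 0
  0+1 = 1
  0+0 = 0
  1+1 = 0 carry 1
  1+0+1 = 0 carry 1
  0+0+1 = 1
  0+1 = 1
  0+1 = 1
  1+0 = 1
  0+0 = 0
  1+1 = 0 carry 1
  0+0+1 = 1
  0+1 = 1
  1+1 = 0 carry 1
  0+1+1 = 0 carry 1
  0+1+1 = 0 carry 1
  0+0+1 = 1
  1+1 = 0 carry 1
  1+0+1 = 0 carry 1
  1+1+1 = 1 carry 1
  0+1+1 = 0 carry 1
  0+0+1 = 1
  1+0 = 1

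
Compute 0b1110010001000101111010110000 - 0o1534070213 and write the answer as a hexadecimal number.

0xD3EE25

0b1110010001000101111010110000 = 0xE445EB0 in hexadecimal.
0o1534070213 = 0xD70708B in hexadecimal.
Subtract column by column in base 16:
  0-B → 5 (borrow)
  B-8-1 → 2
  E-0 → E
  5-7 → E (borrow)
  4-0-1 → 3
  4-7 → D (borrow)
  E-D-1 → 0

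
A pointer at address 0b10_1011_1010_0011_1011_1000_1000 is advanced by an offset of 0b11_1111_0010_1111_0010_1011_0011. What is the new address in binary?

0b110101011010010111000111011

Add column by column in base 2, right to left:
  0+1 = 1
  0+1 = 1
  0+0 = 0
  1+0 = 1
  0+1 = 1
  0+1 = 1
  0+0 = 0
  1+1 = 0 carry 1
  1+0+1 = 0 carry 1
  1+1+1 = 1 carry 1
  0+0+1 = 1
  1+0 = 1
  1+1 = 0 carry 1
  1+1+1 = 1 carry 1
  0+1+1 = 0 carry 1
  0+1+1 = 0 carry 1
  0+0+1 = 1
  1+1 = 0 carry 1
  0+0+1 = 1
  1+0 = 1
  1+1 = 0 carry 1
  1+1+1 = 1 carry 1
  0+1+1 = 0 carry 1
  1+1+1 = 1 carry 1
  0+1+1 = 0 carry 1
  1+1+1 = 1 carry 1
  final carry 1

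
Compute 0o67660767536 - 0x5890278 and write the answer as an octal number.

0o67116566346

0x5890278 = 0o542201170 in octal.
Subtract column by column in base 8:
  6-0 → 6
  3-7 → 4 (borrow)
  5-1-1 → 3
  7-1 → 6
  6-0 → 6
  7-2 → 5
  0-2 → 6 (borrow)
  6-4-1 → 1
  6-5 → 1
  7-0 → 7
  6-0 → 6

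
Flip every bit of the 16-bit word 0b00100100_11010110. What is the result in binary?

0b1101101100101001

Invert each bit: 0010010011010110 → 1101101100101001.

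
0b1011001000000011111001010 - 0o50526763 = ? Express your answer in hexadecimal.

0b1011001000000011111001010 = 0x16407CA in hexadecimal.
0o50526763 = 0xA2ADF3 in hexadecimal.
Subtract column by column in base 16:
  A-3 → 7
  C-F → D (borrow)
  7-D-1 → 9 (borrow)
  0-A-1 → 5 (borrow)
  4-2-1 → 1
  6-A → C (borrow)
  1-0-1 → 0

0xC159D7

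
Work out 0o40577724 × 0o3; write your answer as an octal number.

0o142177574

Multiply each base-8 digit by 3, carrying:
  4×3 = 12 → write 4 carry 1
  2×3+1 = 7 → write 7
  7×3 = 21 → write 5 carry 2
  7×3+2 = 23 → write 7 carry 2
  7×3+2 = 23 → write 7 carry 2
  5×3+2 = 17 → write 1 carry 2
  0×3+2 = 2 → write 2
  4×3 = 12 → write 4 carry 1
  remaining carry: 1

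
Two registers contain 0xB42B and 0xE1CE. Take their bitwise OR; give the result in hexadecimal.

0xF5EF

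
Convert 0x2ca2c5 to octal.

Expand each hex digit to 4 bits: 2=0010 c=1100 a=1010 2=0010 c=1100 5=0101.
Group the bits in threes: 001 011 001 010 001 011 000 101 → 13121305.

0o13121305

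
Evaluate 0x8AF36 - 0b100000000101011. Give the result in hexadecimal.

0x86F0B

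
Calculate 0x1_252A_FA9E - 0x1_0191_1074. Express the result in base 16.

0x2399EA2A

Subtract column by column in base 16:
  E-4 → A
  9-7 → 2
  A-0 → A
  F-1 → E
  A-1 → 9
  2-9 → 9 (borrow)
  5-1-1 → 3
  2-0 → 2
  1-1 → 0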